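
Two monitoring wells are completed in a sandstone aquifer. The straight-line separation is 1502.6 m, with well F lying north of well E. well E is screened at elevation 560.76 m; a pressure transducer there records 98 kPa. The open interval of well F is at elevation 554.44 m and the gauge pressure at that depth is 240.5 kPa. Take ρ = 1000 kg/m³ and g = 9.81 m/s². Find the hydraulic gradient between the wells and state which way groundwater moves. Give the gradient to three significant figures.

Pressure head at well E: ψ = P/(ρg) = 98×1000 / (1000 × 9.81) = 9.99 m.
Total head at well E: h = z + ψ = 560.76 + 9.99 = 570.75 m.
Pressure head at well F: ψ = P/(ρg) = 240.5×1000 / (1000 × 9.81) = 24.52 m.
Total head at well F: h = z + ψ = 554.44 + 24.52 = 578.96 m.
Head difference: h(well E) − h(well F) = 570.75 − 578.96 = -8.21 m.
Hydraulic gradient: i = |Δh| / L = 8.21 / 1502.6 = 0.00546.
Flow is from higher to lower head: from well F toward well E, i.e. toward the south.

i ≈ 0.00546; groundwater flows toward the south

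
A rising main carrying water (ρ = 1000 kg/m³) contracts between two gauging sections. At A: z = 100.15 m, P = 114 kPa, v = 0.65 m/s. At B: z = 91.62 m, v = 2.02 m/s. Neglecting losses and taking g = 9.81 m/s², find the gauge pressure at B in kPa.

P₂ ≈ 196 kPa

Pressure head at A: ψ₁ = P₁/(ρg) = 114×1000 / (1000 × 9.81) = 11.62 m.
Velocity heads: v₁²/2g = 0.65²/19.62 = 0.022 m; v₂²/2g = 2.02²/19.62 = 0.208 m.
Total head H = z₁ + ψ₁ + v₁²/2g = 100.15 + 11.62 + 0.022 = 111.79 m.
ψ₂ = H − z₂ − v₂²/2g = 111.79 − 91.62 − 0.208 = 19.96 m.
P₂ = ρgψ₂ = 1000 × 9.81 × 19.96 ≈ 196 kPa.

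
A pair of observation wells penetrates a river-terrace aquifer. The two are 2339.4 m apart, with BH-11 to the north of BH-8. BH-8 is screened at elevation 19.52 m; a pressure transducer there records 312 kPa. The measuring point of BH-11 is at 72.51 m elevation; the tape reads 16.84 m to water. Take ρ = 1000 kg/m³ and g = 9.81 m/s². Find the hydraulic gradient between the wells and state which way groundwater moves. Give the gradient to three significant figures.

Pressure head at BH-8: ψ = P/(ρg) = 312×1000 / (1000 × 9.81) = 31.80 m.
Total head at BH-8: h = z + ψ = 19.52 + 31.80 = 51.32 m.
Total head at BH-11: h = 72.51 − 16.84 = 55.67 m.
Head difference: h(BH-8) − h(BH-11) = 51.32 − 55.67 = -4.35 m.
Hydraulic gradient: i = |Δh| / L = 4.35 / 2339.4 = 0.00186.
Flow is from higher to lower head: from BH-11 toward BH-8, i.e. toward the south.

i ≈ 0.00186; groundwater flows toward the south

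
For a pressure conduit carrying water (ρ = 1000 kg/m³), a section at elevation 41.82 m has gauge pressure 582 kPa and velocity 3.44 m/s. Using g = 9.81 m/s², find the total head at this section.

h ≈ 101.75 m

Pressure head ψ = P/(ρg) = 582×1000 / (1000 × 9.81) = 59.33 m.
Velocity head = v²/(2g) = 3.44² / (2 × 9.81) = 0.603 m.
h = z + ψ + v²/(2g) = 41.82 + 59.33 + 0.603 = 101.75 m.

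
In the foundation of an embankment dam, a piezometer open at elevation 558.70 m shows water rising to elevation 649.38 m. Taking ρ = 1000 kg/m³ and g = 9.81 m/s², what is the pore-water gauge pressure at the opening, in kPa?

P ≈ 890 kPa

Pressure head ψ = h − z = 649.38 − 558.70 = 90.68 m.
P = ρgψ = 1000 × 9.81 × 90.68 = 889571 Pa ≈ 890 kPa.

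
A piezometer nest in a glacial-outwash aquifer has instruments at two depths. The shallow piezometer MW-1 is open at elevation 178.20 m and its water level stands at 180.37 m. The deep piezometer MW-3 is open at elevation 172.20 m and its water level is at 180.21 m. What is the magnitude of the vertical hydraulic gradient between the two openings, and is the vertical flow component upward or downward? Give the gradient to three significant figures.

|i_v| ≈ 0.0267; vertical flow is downward

Total head at MW-1: h = 180.37 m (water level in the standpipe).
Total head at MW-3: h = 180.21 m.
Δh = h(MW-1) − h(MW-3) = 180.37 − 180.21 = 0.16 m.
Vertical separation Δz = 178.20 − 172.20 = 6.00 m.
|i_v| = |Δh| / Δz = 0.16 / 6.00 = 0.0267.
Head is higher in the shallow piezometer, so vertical flow is downward (recharge condition).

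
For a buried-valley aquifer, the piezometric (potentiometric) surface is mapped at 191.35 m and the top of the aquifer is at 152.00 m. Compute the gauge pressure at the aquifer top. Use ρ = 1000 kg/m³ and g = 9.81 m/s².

Pressure head at the aquifer top: ψ = h − z = 191.35 − 152.00 = 39.35 m.
P = ρgψ = 1000 × 9.81 × 39.35 = 386023 Pa ≈ 386 kPa.

P ≈ 386 kPa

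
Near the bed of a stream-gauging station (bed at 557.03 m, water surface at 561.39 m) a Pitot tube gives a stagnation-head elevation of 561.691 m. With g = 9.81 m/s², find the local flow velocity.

v ≈ 2.43 m/s

Near the bed, under hydrostatic conditions, the piezometric head (z + ψ) equals the free-surface elevation, 561.39 m.
Velocity head = total − piezometric = 561.691 − 561.39 = 0.301 m.
v = √(2g·h_v) = √(2 × 9.81 × 0.301) = 2.43 m/s.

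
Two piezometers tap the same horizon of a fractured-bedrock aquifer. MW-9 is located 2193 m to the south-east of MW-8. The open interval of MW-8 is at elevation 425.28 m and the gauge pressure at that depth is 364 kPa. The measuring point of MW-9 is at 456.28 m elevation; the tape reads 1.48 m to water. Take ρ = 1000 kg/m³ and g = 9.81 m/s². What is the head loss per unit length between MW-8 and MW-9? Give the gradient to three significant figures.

i ≈ 0.00346 m/m

Pressure head at MW-8: ψ = P/(ρg) = 364×1000 / (1000 × 9.81) = 37.10 m.
Total head at MW-8: h = z + ψ = 425.28 + 37.10 = 462.38 m.
Total head at MW-9: h = 456.28 − 1.48 = 454.80 m.
Head difference: h(MW-8) − h(MW-9) = 462.38 − 454.80 = 7.58 m.
Hydraulic gradient: i = |Δh| / L = 7.58 / 2193 = 0.00346.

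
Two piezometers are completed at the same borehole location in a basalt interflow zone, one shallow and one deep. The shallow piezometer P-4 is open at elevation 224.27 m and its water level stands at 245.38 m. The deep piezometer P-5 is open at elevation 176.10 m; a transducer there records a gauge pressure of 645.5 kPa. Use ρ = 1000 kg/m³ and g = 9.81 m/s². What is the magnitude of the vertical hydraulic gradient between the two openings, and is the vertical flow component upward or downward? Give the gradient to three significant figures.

|i_v| ≈ 0.0722; vertical flow is downward

Total head at P-4: h = 245.38 m (water level in the standpipe).
Pressure head at P-5: ψ = P/(ρg) = 645.5×1000 / (1000 × 9.81) = 65.80 m.
Total head at P-5: h = z + ψ = 176.10 + 65.80 = 241.90 m.
Δh = h(P-4) − h(P-5) = 245.38 − 241.90 = 3.48 m.
Vertical separation Δz = 224.27 − 176.10 = 48.17 m.
|i_v| = |Δh| / Δz = 3.48 / 48.17 = 0.0722.
Head is higher in the shallow piezometer, so vertical flow is downward (recharge condition).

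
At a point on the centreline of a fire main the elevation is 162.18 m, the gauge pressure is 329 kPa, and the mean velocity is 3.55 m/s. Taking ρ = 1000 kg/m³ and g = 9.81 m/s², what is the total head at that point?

Pressure head ψ = P/(ρg) = 329×1000 / (1000 × 9.81) = 33.54 m.
Velocity head = v²/(2g) = 3.55² / (2 × 9.81) = 0.642 m.
h = z + ψ + v²/(2g) = 162.18 + 33.54 + 0.642 = 196.36 m.

h ≈ 196.36 m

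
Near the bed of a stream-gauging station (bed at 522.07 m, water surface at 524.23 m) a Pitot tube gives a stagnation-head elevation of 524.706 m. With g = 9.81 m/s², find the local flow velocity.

v ≈ 3.06 m/s

Near the bed, under hydrostatic conditions, the piezometric head (z + ψ) equals the free-surface elevation, 524.23 m.
Velocity head = total − piezometric = 524.706 − 524.23 = 0.476 m.
v = √(2g·h_v) = √(2 × 9.81 × 0.476) = 3.06 m/s.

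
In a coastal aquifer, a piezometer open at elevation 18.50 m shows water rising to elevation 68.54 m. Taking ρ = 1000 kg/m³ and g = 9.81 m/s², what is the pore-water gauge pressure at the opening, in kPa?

Pressure head ψ = h − z = 68.54 − 18.50 = 50.04 m.
P = ρgψ = 1000 × 9.81 × 50.04 = 490892 Pa ≈ 491 kPa.

P ≈ 491 kPa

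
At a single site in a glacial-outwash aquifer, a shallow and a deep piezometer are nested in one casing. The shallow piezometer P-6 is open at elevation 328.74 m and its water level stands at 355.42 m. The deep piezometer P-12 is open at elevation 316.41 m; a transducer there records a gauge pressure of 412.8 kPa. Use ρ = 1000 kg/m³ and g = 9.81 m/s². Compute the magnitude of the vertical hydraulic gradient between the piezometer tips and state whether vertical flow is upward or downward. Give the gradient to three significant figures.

|i_v| ≈ 0.249; vertical flow is upward

Total head at P-6: h = 355.42 m (water level in the standpipe).
Pressure head at P-12: ψ = P/(ρg) = 412.8×1000 / (1000 × 9.81) = 42.08 m.
Total head at P-12: h = z + ψ = 316.41 + 42.08 = 358.49 m.
Δh = h(P-6) − h(P-12) = 355.42 − 358.49 = -3.07 m.
Vertical separation Δz = 328.74 − 316.41 = 12.33 m.
|i_v| = |Δh| / Δz = 3.07 / 12.33 = 0.249.
Head is higher in the deep piezometer, so vertical flow is upward (discharge condition).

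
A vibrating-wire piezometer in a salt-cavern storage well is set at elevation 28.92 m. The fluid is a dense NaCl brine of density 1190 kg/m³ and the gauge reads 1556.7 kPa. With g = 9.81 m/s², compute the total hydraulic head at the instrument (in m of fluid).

ψ = P/(ρg) = 1556.7×1000 / (1190 × 9.81) = 133.35 m.
h = z + ψ = 28.92 + 133.35 = 162.27 m.

h ≈ 162.27 m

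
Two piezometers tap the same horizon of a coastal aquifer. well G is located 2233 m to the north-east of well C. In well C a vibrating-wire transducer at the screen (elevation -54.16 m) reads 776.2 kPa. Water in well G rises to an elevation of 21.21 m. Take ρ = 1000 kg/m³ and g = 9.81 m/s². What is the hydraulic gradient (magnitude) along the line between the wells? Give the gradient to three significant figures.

i ≈ 0.00168

Pressure head at well C: ψ = P/(ρg) = 776.2×1000 / (1000 × 9.81) = 79.12 m.
Total head at well C: h = z + ψ = -54.16 + 79.12 = 24.96 m.
Total head at well G: h = 21.21 m (water level in the piezometer is the total head).
Head difference: h(well C) − h(well G) = 24.96 − 21.21 = 3.75 m.
Hydraulic gradient: i = |Δh| / L = 3.75 / 2233 = 0.00168.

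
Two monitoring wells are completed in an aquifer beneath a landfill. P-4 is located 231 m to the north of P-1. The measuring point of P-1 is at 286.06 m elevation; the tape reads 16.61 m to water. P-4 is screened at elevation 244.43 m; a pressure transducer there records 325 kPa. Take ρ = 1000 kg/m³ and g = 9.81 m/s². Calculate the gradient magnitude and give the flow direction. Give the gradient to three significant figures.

Total head at P-1: h = 286.06 − 16.61 = 269.45 m.
Pressure head at P-4: ψ = P/(ρg) = 325×1000 / (1000 × 9.81) = 33.13 m.
Total head at P-4: h = z + ψ = 244.43 + 33.13 = 277.56 m.
Head difference: h(P-1) − h(P-4) = 269.45 − 277.56 = -8.11 m.
Hydraulic gradient: i = |Δh| / L = 8.11 / 231 = 0.0351.
Flow is from higher to lower head: from P-4 toward P-1, i.e. toward the south.

i ≈ 0.0351; groundwater flows toward the south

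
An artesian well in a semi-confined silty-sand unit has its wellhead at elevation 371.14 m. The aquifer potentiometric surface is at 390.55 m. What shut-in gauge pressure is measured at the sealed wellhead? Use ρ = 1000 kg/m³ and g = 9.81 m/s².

Head above the cap: Δh = 390.55 − 371.14 = 19.41 m.
P = ρgΔh = 1000 × 9.81 × 19.41 = 190412 Pa ≈ 190 kPa.

P ≈ 190 kPa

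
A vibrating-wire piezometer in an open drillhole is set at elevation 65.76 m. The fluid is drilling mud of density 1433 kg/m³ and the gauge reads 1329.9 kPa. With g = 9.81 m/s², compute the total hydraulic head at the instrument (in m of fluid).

ψ = P/(ρg) = 1329.9×1000 / (1433 × 9.81) = 94.60 m.
h = z + ψ = 65.76 + 94.60 = 160.36 m.

h ≈ 160.36 m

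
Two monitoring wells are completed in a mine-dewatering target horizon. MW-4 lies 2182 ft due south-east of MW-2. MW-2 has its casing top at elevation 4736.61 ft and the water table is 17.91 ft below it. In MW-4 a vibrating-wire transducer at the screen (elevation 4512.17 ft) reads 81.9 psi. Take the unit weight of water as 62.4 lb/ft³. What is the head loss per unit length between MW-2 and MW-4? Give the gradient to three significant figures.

i ≈ 0.00803 ft/ft

Total head at MW-2: h = 4736.61 − 17.91 = 4718.70 ft.
Pressure head at MW-4: ψ = 144·P/γ = 144 × 81.9 / 62.4 = 189.00 ft.
Total head at MW-4: h = z + ψ = 4512.17 + 189.00 = 4701.17 ft.
Head difference: h(MW-2) − h(MW-4) = 4718.70 − 4701.17 = 17.53 ft.
Hydraulic gradient: i = |Δh| / L = 17.53 / 2182 = 0.00803.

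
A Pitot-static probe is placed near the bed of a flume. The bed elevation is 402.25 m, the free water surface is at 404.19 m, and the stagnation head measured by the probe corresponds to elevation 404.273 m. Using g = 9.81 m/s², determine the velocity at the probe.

v ≈ 1.28 m/s

Near the bed, under hydrostatic conditions, the piezometric head (z + ψ) equals the free-surface elevation, 404.19 m.
Velocity head = total − piezometric = 404.273 − 404.19 = 0.083 m.
v = √(2g·h_v) = √(2 × 9.81 × 0.083) = 1.28 m/s.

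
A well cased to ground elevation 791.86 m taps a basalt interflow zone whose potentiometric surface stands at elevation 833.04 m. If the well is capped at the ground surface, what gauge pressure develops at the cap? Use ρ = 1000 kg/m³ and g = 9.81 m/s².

Head above the cap: Δh = 833.04 − 791.86 = 41.18 m.
P = ρgΔh = 1000 × 9.81 × 41.18 = 403976 Pa ≈ 404 kPa.

P ≈ 404 kPa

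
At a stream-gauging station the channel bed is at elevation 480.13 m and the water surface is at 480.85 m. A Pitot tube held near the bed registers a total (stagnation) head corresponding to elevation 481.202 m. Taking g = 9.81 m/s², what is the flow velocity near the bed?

v ≈ 2.63 m/s

Near the bed, under hydrostatic conditions, the piezometric head (z + ψ) equals the free-surface elevation, 480.85 m.
Velocity head = total − piezometric = 481.202 − 480.85 = 0.352 m.
v = √(2g·h_v) = √(2 × 9.81 × 0.352) = 2.63 m/s.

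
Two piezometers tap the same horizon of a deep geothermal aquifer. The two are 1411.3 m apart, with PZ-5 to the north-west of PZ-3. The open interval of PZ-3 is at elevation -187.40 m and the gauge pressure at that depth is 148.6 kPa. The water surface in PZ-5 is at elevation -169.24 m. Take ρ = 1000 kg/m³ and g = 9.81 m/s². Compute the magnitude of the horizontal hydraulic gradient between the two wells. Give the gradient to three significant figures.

Pressure head at PZ-3: ψ = P/(ρg) = 148.6×1000 / (1000 × 9.81) = 15.15 m.
Total head at PZ-3: h = z + ψ = -187.40 + 15.15 = -172.25 m.
Total head at PZ-5: h = -169.24 m (water level in the piezometer is the total head).
Head difference: h(PZ-3) − h(PZ-5) = -172.25 − (-169.24) = -3.01 m.
Hydraulic gradient: i = |Δh| / L = 3.01 / 1411.3 = 0.00213.

i ≈ 0.00213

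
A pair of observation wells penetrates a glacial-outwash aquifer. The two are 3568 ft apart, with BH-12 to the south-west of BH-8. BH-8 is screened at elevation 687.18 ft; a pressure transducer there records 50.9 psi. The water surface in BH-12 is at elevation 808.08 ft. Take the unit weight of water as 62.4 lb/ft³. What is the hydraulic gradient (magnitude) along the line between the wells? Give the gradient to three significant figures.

Pressure head at BH-8: ψ = 144·P/γ = 144 × 50.9 / 62.4 = 117.46 ft.
Total head at BH-8: h = z + ψ = 687.18 + 117.46 = 804.64 ft.
Total head at BH-12: h = 808.08 ft (water level in the piezometer is the total head).
Head difference: h(BH-8) − h(BH-12) = 804.64 − 808.08 = -3.44 ft.
Hydraulic gradient: i = |Δh| / L = 3.44 / 3568 = 0.000964.

i ≈ 0.000964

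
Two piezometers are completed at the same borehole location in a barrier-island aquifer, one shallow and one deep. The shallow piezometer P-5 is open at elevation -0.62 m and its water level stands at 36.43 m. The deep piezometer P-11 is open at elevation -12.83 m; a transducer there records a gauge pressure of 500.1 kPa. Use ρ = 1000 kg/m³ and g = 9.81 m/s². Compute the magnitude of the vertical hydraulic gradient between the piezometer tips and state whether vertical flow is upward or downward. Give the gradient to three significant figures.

|i_v| ≈ 0.141; vertical flow is upward

Total head at P-5: h = 36.43 m (water level in the standpipe).
Pressure head at P-11: ψ = P/(ρg) = 500.1×1000 / (1000 × 9.81) = 50.98 m.
Total head at P-11: h = z + ψ = -12.83 + 50.98 = 38.15 m.
Δh = h(P-5) − h(P-11) = 36.43 − 38.15 = -1.72 m.
Vertical separation Δz = -0.62 − (-12.83) = 12.21 m.
|i_v| = |Δh| / Δz = 1.72 / 12.21 = 0.141.
Head is higher in the deep piezometer, so vertical flow is upward (discharge condition).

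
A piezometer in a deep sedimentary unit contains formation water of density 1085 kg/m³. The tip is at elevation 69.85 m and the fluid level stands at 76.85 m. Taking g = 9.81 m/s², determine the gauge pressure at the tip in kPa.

Pressure head ψ = h − z = 76.85 − 69.85 = 7.00 m.
P = ρgψ = 1085 × 9.81 × 7.00 = 74507 Pa ≈ 74.5 kPa.

P ≈ 74.5 kPa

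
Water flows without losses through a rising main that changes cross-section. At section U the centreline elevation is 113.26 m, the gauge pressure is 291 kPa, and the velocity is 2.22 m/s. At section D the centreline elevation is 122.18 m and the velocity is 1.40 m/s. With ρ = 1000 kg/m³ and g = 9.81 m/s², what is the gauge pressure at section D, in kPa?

P₂ ≈ 205 kPa

Pressure head at U: ψ₁ = P₁/(ρg) = 291×1000 / (1000 × 9.81) = 29.66 m.
Velocity heads: v₁²/2g = 2.22²/19.62 = 0.251 m; v₂²/2g = 1.40²/19.62 = 0.100 m.
Total head H = z₁ + ψ₁ + v₁²/2g = 113.26 + 29.66 + 0.251 = 143.17 m.
ψ₂ = H − z₂ − v₂²/2g = 143.17 − 122.18 − 0.100 = 20.89 m.
P₂ = ρgψ₂ = 1000 × 9.81 × 20.89 ≈ 205 kPa.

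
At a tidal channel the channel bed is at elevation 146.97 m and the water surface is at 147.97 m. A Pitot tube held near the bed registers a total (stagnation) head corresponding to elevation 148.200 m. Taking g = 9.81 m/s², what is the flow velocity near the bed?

Near the bed, under hydrostatic conditions, the piezometric head (z + ψ) equals the free-surface elevation, 147.97 m.
Velocity head = total − piezometric = 148.200 − 147.97 = 0.230 m.
v = √(2g·h_v) = √(2 × 9.81 × 0.230) = 2.12 m/s.

v ≈ 2.12 m/s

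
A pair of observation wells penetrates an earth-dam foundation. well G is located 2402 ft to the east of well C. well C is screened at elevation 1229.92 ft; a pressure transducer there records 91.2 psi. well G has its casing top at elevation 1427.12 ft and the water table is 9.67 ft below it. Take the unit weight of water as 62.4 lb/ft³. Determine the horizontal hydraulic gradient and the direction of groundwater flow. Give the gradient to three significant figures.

Pressure head at well C: ψ = 144·P/γ = 144 × 91.2 / 62.4 = 210.46 ft.
Total head at well C: h = z + ψ = 1229.92 + 210.46 = 1440.38 ft.
Total head at well G: h = 1427.12 − 9.67 = 1417.45 ft.
Head difference: h(well C) − h(well G) = 1440.38 − 1417.45 = 22.93 ft.
Hydraulic gradient: i = |Δh| / L = 22.93 / 2402 = 0.00955.
Flow is from higher to lower head: from well C toward well G, i.e. toward the east.

i ≈ 0.00955; groundwater flows toward the east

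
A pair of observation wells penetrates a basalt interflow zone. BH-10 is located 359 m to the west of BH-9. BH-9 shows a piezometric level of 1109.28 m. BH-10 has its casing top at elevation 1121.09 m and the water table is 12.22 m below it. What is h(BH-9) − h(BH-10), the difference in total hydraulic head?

Δh ≈ 0.41 m

Total head at BH-9: h = 1109.28 m (water level in the piezometer is the total head).
Total head at BH-10: h = 1121.09 − 12.22 = 1108.87 m.
Head difference: h(BH-9) − h(BH-10) = 1109.28 − 1108.87 = 0.41 m.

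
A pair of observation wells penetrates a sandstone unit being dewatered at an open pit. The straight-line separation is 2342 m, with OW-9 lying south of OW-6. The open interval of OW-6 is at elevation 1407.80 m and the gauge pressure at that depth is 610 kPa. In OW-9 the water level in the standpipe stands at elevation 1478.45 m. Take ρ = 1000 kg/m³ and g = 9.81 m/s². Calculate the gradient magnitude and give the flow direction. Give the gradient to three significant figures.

i ≈ 0.00362; groundwater flows toward the north

Pressure head at OW-6: ψ = P/(ρg) = 610×1000 / (1000 × 9.81) = 62.18 m.
Total head at OW-6: h = z + ψ = 1407.80 + 62.18 = 1469.98 m.
Total head at OW-9: h = 1478.45 m (water level in the piezometer is the total head).
Head difference: h(OW-6) − h(OW-9) = 1469.98 − 1478.45 = -8.47 m.
Hydraulic gradient: i = |Δh| / L = 8.47 / 2342 = 0.00362.
Flow is from higher to lower head: from OW-9 toward OW-6, i.e. toward the north.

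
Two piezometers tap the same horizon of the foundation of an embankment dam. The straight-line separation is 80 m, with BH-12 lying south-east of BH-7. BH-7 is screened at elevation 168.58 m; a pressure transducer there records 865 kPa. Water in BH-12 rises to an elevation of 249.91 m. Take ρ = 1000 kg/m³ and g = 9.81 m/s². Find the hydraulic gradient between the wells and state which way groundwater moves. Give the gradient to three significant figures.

i ≈ 0.0856; groundwater flows toward the south-east

Pressure head at BH-7: ψ = P/(ρg) = 865×1000 / (1000 × 9.81) = 88.18 m.
Total head at BH-7: h = z + ψ = 168.58 + 88.18 = 256.76 m.
Total head at BH-12: h = 249.91 m (water level in the piezometer is the total head).
Head difference: h(BH-7) − h(BH-12) = 256.76 − 249.91 = 6.85 m.
Hydraulic gradient: i = |Δh| / L = 6.85 / 80 = 0.0856.
Flow is from higher to lower head: from BH-7 toward BH-12, i.e. toward the south-east.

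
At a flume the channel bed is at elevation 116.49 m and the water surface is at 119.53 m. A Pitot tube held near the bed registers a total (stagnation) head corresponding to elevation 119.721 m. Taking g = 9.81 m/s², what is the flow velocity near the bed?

v ≈ 1.94 m/s

Near the bed, under hydrostatic conditions, the piezometric head (z + ψ) equals the free-surface elevation, 119.53 m.
Velocity head = total − piezometric = 119.721 − 119.53 = 0.191 m.
v = √(2g·h_v) = √(2 × 9.81 × 0.191) = 1.94 m/s.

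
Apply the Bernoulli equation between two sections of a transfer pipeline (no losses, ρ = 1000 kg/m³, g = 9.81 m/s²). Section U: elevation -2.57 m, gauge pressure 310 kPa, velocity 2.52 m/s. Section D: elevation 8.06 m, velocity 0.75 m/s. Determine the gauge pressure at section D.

Pressure head at U: ψ₁ = P₁/(ρg) = 310×1000 / (1000 × 9.81) = 31.60 m.
Velocity heads: v₁²/2g = 2.52²/19.62 = 0.324 m; v₂²/2g = 0.75²/19.62 = 0.029 m.
Total head H = z₁ + ψ₁ + v₁²/2g = -2.57 + 31.60 + 0.324 = 29.35 m.
ψ₂ = H − z₂ − v₂²/2g = 29.35 − 8.06 − 0.029 = 21.26 m.
P₂ = ρgψ₂ = 1000 × 9.81 × 21.26 ≈ 209 kPa.

P₂ ≈ 209 kPa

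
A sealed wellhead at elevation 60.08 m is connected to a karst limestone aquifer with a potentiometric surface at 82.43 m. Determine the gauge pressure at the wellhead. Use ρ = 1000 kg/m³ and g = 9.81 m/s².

Head above the cap: Δh = 82.43 − 60.08 = 22.35 m.
P = ρgΔh = 1000 × 9.81 × 22.35 = 219254 Pa ≈ 219 kPa.

P ≈ 219 kPa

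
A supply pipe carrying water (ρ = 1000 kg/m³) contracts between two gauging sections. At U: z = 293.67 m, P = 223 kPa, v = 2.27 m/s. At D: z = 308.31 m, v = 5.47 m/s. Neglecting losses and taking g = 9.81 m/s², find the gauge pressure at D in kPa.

P₂ ≈ 67.0 kPa

Pressure head at U: ψ₁ = P₁/(ρg) = 223×1000 / (1000 × 9.81) = 22.73 m.
Velocity heads: v₁²/2g = 2.27²/19.62 = 0.263 m; v₂²/2g = 5.47²/19.62 = 1.525 m.
Total head H = z₁ + ψ₁ + v₁²/2g = 293.67 + 22.73 + 0.263 = 316.66 m.
ψ₂ = H − z₂ − v₂²/2g = 316.66 − 308.31 − 1.525 = 6.83 m.
P₂ = ρgψ₂ = 1000 × 9.81 × 6.83 ≈ 67.0 kPa.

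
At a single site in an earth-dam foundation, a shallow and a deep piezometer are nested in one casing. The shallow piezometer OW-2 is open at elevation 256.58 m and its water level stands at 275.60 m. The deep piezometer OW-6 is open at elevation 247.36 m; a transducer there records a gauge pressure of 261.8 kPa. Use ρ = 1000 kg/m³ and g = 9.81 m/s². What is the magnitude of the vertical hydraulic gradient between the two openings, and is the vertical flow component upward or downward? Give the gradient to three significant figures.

|i_v| ≈ 0.168; vertical flow is downward

Total head at OW-2: h = 275.60 m (water level in the standpipe).
Pressure head at OW-6: ψ = P/(ρg) = 261.8×1000 / (1000 × 9.81) = 26.69 m.
Total head at OW-6: h = z + ψ = 247.36 + 26.69 = 274.05 m.
Δh = h(OW-2) − h(OW-6) = 275.60 − 274.05 = 1.55 m.
Vertical separation Δz = 256.58 − 247.36 = 9.22 m.
|i_v| = |Δh| / Δz = 1.55 / 9.22 = 0.168.
Head is higher in the shallow piezometer, so vertical flow is downward (recharge condition).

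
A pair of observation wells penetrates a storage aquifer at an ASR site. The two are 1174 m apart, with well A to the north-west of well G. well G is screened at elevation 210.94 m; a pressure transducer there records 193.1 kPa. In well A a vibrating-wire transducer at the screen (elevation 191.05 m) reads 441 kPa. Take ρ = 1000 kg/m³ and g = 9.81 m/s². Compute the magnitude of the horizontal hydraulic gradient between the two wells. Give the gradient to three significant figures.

i ≈ 0.00458

Pressure head at well G: ψ = P/(ρg) = 193.1×1000 / (1000 × 9.81) = 19.68 m.
Total head at well G: h = z + ψ = 210.94 + 19.68 = 230.62 m.
Pressure head at well A: ψ = P/(ρg) = 441×1000 / (1000 × 9.81) = 44.95 m.
Total head at well A: h = z + ψ = 191.05 + 44.95 = 236.00 m.
Head difference: h(well G) − h(well A) = 230.62 − 236.00 = -5.38 m.
Hydraulic gradient: i = |Δh| / L = 5.38 / 1174 = 0.00458.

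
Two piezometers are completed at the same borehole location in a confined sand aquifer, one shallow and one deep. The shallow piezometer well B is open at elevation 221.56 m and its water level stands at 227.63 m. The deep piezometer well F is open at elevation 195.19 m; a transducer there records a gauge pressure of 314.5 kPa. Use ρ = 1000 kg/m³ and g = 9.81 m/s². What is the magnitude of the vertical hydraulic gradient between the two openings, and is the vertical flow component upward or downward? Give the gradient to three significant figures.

Total head at well B: h = 227.63 m (water level in the standpipe).
Pressure head at well F: ψ = P/(ρg) = 314.5×1000 / (1000 × 9.81) = 32.06 m.
Total head at well F: h = z + ψ = 195.19 + 32.06 = 227.25 m.
Δh = h(well B) − h(well F) = 227.63 − 227.25 = 0.38 m.
Vertical separation Δz = 221.56 − 195.19 = 26.37 m.
|i_v| = |Δh| / Δz = 0.38 / 26.37 = 0.0144.
Head is higher in the shallow piezometer, so vertical flow is downward (recharge condition).

|i_v| ≈ 0.0144; vertical flow is downward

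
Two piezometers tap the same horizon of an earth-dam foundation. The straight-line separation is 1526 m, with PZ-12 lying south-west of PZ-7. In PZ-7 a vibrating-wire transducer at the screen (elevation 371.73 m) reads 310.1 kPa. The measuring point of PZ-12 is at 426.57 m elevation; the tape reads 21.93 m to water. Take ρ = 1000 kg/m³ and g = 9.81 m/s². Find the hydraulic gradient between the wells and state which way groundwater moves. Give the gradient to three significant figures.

Pressure head at PZ-7: ψ = P/(ρg) = 310.1×1000 / (1000 × 9.81) = 31.61 m.
Total head at PZ-7: h = z + ψ = 371.73 + 31.61 = 403.34 m.
Total head at PZ-12: h = 426.57 − 21.93 = 404.64 m.
Head difference: h(PZ-7) − h(PZ-12) = 403.34 − 404.64 = -1.30 m.
Hydraulic gradient: i = |Δh| / L = 1.30 / 1526 = 0.000852.
Flow is from higher to lower head: from PZ-12 toward PZ-7, i.e. toward the north-east.

i ≈ 0.000852; groundwater flows toward the north-east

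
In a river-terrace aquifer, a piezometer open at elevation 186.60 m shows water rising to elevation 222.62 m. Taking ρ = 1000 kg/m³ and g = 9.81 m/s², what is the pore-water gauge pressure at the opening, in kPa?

Pressure head ψ = h − z = 222.62 − 186.60 = 36.02 m.
P = ρgψ = 1000 × 9.81 × 36.02 = 353356 Pa ≈ 353 kPa.

P ≈ 353 kPa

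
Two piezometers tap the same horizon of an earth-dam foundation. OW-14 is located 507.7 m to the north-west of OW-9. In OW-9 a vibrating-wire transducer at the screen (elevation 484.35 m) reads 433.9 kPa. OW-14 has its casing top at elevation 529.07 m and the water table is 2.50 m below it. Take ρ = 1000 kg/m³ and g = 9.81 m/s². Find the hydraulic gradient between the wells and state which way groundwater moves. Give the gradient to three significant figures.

Pressure head at OW-9: ψ = P/(ρg) = 433.9×1000 / (1000 × 9.81) = 44.23 m.
Total head at OW-9: h = z + ψ = 484.35 + 44.23 = 528.58 m.
Total head at OW-14: h = 529.07 − 2.50 = 526.57 m.
Head difference: h(OW-9) − h(OW-14) = 528.58 − 526.57 = 2.01 m.
Hydraulic gradient: i = |Δh| / L = 2.01 / 507.7 = 0.00396.
Flow is from higher to lower head: from OW-9 toward OW-14, i.e. toward the north-west.

i ≈ 0.00396; groundwater flows toward the north-west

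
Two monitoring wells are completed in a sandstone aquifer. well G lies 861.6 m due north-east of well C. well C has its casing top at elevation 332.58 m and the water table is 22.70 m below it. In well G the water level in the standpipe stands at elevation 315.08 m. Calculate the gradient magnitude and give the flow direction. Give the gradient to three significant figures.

i ≈ 0.00604; groundwater flows toward the south-west

Total head at well C: h = 332.58 − 22.70 = 309.88 m.
Total head at well G: h = 315.08 m (water level in the piezometer is the total head).
Head difference: h(well C) − h(well G) = 309.88 − 315.08 = -5.20 m.
Hydraulic gradient: i = |Δh| / L = 5.20 / 861.6 = 0.00604.
Flow is from higher to lower head: from well G toward well C, i.e. toward the south-west.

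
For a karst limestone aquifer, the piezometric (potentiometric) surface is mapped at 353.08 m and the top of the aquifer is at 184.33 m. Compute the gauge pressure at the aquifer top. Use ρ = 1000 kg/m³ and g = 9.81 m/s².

P ≈ 1660 kPa

Pressure head at the aquifer top: ψ = h − z = 353.08 − 184.33 = 168.75 m.
P = ρgψ = 1000 × 9.81 × 168.75 = 1655437 Pa ≈ 1660 kPa.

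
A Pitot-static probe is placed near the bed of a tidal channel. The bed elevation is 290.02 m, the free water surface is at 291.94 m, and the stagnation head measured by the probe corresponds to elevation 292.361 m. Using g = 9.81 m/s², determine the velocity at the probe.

Near the bed, under hydrostatic conditions, the piezometric head (z + ψ) equals the free-surface elevation, 291.94 m.
Velocity head = total − piezometric = 292.361 − 291.94 = 0.421 m.
v = √(2g·h_v) = √(2 × 9.81 × 0.421) = 2.87 m/s.

v ≈ 2.87 m/s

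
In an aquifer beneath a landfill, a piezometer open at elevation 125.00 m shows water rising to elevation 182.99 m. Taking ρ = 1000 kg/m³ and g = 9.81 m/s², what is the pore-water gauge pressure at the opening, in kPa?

P ≈ 569 kPa

Pressure head ψ = h − z = 182.99 − 125.00 = 57.99 m.
P = ρgψ = 1000 × 9.81 × 57.99 = 568882 Pa ≈ 569 kPa.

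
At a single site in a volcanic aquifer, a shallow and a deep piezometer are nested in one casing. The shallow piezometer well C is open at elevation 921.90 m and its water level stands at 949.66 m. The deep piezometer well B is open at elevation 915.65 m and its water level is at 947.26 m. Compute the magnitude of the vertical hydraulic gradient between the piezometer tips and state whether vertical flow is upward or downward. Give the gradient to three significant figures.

Total head at well C: h = 949.66 m (water level in the standpipe).
Total head at well B: h = 947.26 m.
Δh = h(well C) − h(well B) = 949.66 − 947.26 = 2.40 m.
Vertical separation Δz = 921.90 − 915.65 = 6.25 m.
|i_v| = |Δh| / Δz = 2.40 / 6.25 = 0.384.
Head is higher in the shallow piezometer, so vertical flow is downward (recharge condition).

|i_v| ≈ 0.384; vertical flow is downward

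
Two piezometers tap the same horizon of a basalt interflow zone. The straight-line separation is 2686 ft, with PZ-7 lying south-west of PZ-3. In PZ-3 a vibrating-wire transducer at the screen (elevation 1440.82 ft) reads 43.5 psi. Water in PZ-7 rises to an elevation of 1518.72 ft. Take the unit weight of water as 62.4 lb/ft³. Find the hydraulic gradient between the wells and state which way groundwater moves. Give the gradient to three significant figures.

Pressure head at PZ-3: ψ = 144·P/γ = 144 × 43.5 / 62.4 = 100.38 ft.
Total head at PZ-3: h = z + ψ = 1440.82 + 100.38 = 1541.20 ft.
Total head at PZ-7: h = 1518.72 ft (water level in the piezometer is the total head).
Head difference: h(PZ-3) − h(PZ-7) = 1541.20 − 1518.72 = 22.48 ft.
Hydraulic gradient: i = |Δh| / L = 22.48 / 2686 = 0.00837.
Flow is from higher to lower head: from PZ-3 toward PZ-7, i.e. toward the south-west.

i ≈ 0.00837; groundwater flows toward the south-west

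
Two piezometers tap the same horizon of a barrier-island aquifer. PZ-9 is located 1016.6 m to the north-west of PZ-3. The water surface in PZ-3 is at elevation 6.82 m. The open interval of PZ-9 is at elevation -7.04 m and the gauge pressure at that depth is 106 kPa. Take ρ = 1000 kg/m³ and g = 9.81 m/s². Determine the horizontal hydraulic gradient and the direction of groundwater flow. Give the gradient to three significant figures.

Total head at PZ-3: h = 6.82 m (water level in the piezometer is the total head).
Pressure head at PZ-9: ψ = P/(ρg) = 106×1000 / (1000 × 9.81) = 10.81 m.
Total head at PZ-9: h = z + ψ = -7.04 + 10.81 = 3.77 m.
Head difference: h(PZ-3) − h(PZ-9) = 6.82 − 3.77 = 3.05 m.
Hydraulic gradient: i = |Δh| / L = 3.05 / 1016.6 = 0.00300.
Flow is from higher to lower head: from PZ-3 toward PZ-9, i.e. toward the north-west.

i ≈ 0.00300; groundwater flows toward the north-west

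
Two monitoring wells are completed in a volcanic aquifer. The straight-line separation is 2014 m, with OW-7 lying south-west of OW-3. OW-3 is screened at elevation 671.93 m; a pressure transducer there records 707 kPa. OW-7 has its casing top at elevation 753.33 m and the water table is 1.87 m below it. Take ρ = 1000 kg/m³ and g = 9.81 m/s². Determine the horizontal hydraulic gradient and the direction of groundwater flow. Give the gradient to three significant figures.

i ≈ 0.00370; groundwater flows toward the north-east

Pressure head at OW-3: ψ = P/(ρg) = 707×1000 / (1000 × 9.81) = 72.07 m.
Total head at OW-3: h = z + ψ = 671.93 + 72.07 = 744.00 m.
Total head at OW-7: h = 753.33 − 1.87 = 751.46 m.
Head difference: h(OW-3) − h(OW-7) = 744.00 − 751.46 = -7.46 m.
Hydraulic gradient: i = |Δh| / L = 7.46 / 2014 = 0.00370.
Flow is from higher to lower head: from OW-7 toward OW-3, i.e. toward the north-east.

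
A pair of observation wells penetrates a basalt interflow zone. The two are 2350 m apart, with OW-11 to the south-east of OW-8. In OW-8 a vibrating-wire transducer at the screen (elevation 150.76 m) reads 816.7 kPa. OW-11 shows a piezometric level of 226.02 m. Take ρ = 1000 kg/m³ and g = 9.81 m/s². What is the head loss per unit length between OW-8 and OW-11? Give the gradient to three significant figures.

Pressure head at OW-8: ψ = P/(ρg) = 816.7×1000 / (1000 × 9.81) = 83.25 m.
Total head at OW-8: h = z + ψ = 150.76 + 83.25 = 234.01 m.
Total head at OW-11: h = 226.02 m (water level in the piezometer is the total head).
Head difference: h(OW-8) − h(OW-11) = 234.01 − 226.02 = 7.99 m.
Hydraulic gradient: i = |Δh| / L = 7.99 / 2350 = 0.00340.

i ≈ 0.00340 m/m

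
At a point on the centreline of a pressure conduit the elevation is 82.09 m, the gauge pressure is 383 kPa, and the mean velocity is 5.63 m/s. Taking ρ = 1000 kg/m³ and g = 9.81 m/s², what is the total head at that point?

Pressure head ψ = P/(ρg) = 383×1000 / (1000 × 9.81) = 39.04 m.
Velocity head = v²/(2g) = 5.63² / (2 × 9.81) = 1.616 m.
h = z + ψ + v²/(2g) = 82.09 + 39.04 + 1.616 = 122.75 m.

h ≈ 122.75 m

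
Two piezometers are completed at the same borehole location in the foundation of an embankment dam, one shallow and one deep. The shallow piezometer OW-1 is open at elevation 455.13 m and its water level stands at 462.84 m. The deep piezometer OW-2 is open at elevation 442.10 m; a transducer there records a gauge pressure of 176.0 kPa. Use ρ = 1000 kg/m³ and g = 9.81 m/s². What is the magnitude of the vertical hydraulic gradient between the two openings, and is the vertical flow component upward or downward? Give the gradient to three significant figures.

|i_v| ≈ 0.215; vertical flow is downward

Total head at OW-1: h = 462.84 m (water level in the standpipe).
Pressure head at OW-2: ψ = P/(ρg) = 176.0×1000 / (1000 × 9.81) = 17.94 m.
Total head at OW-2: h = z + ψ = 442.10 + 17.94 = 460.04 m.
Δh = h(OW-1) − h(OW-2) = 462.84 − 460.04 = 2.80 m.
Vertical separation Δz = 455.13 − 442.10 = 13.03 m.
|i_v| = |Δh| / Δz = 2.80 / 13.03 = 0.215.
Head is higher in the shallow piezometer, so vertical flow is downward (recharge condition).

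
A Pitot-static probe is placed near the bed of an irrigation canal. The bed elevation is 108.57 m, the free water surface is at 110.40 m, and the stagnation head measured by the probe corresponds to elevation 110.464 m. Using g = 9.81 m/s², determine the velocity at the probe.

v ≈ 1.12 m/s

Near the bed, under hydrostatic conditions, the piezometric head (z + ψ) equals the free-surface elevation, 110.40 m.
Velocity head = total − piezometric = 110.464 − 110.40 = 0.064 m.
v = √(2g·h_v) = √(2 × 9.81 × 0.064) = 1.12 m/s.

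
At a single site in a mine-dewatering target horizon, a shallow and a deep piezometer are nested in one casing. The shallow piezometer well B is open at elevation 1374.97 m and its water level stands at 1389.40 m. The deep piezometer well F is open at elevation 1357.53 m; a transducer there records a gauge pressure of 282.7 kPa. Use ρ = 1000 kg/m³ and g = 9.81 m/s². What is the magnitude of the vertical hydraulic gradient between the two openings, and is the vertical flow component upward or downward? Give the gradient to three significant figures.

Total head at well B: h = 1389.40 m (water level in the standpipe).
Pressure head at well F: ψ = P/(ρg) = 282.7×1000 / (1000 × 9.81) = 28.82 m.
Total head at well F: h = z + ψ = 1357.53 + 28.82 = 1386.35 m.
Δh = h(well B) − h(well F) = 1389.40 − 1386.35 = 3.05 m.
Vertical separation Δz = 1374.97 − 1357.53 = 17.44 m.
|i_v| = |Δh| / Δz = 3.05 / 17.44 = 0.175.
Head is higher in the shallow piezometer, so vertical flow is downward (recharge condition).

|i_v| ≈ 0.175; vertical flow is downward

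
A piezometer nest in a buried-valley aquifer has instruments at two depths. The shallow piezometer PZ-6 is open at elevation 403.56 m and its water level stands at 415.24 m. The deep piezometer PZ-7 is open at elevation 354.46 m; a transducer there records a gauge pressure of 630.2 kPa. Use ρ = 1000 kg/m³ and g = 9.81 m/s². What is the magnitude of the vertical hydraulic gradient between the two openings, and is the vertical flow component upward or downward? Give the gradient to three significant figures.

Total head at PZ-6: h = 415.24 m (water level in the standpipe).
Pressure head at PZ-7: ψ = P/(ρg) = 630.2×1000 / (1000 × 9.81) = 64.24 m.
Total head at PZ-7: h = z + ψ = 354.46 + 64.24 = 418.70 m.
Δh = h(PZ-6) − h(PZ-7) = 415.24 − 418.70 = -3.46 m.
Vertical separation Δz = 403.56 − 354.46 = 49.10 m.
|i_v| = |Δh| / Δz = 3.46 / 49.10 = 0.0705.
Head is higher in the deep piezometer, so vertical flow is upward (discharge condition).

|i_v| ≈ 0.0705; vertical flow is upward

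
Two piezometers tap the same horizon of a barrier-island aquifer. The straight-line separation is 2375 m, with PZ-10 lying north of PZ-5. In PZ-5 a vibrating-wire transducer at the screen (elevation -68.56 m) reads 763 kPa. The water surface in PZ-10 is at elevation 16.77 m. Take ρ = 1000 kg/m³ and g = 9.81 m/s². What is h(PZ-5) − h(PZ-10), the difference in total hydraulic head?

Δh ≈ -7.55 m

Pressure head at PZ-5: ψ = P/(ρg) = 763×1000 / (1000 × 9.81) = 77.78 m.
Total head at PZ-5: h = z + ψ = -68.56 + 77.78 = 9.22 m.
Total head at PZ-10: h = 16.77 m (water level in the piezometer is the total head).
Head difference: h(PZ-5) − h(PZ-10) = 9.22 − 16.77 = -7.55 m.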